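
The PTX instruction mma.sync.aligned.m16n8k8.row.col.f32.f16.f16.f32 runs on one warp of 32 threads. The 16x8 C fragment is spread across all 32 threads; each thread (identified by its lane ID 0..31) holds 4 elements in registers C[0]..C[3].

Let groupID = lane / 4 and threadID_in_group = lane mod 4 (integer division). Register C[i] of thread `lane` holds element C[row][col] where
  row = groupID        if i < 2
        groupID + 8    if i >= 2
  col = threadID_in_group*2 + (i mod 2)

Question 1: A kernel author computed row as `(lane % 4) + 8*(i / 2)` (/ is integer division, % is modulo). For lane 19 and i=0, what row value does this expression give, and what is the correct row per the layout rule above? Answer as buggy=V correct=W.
`(lane % 4) + 8*(i / 2)`[19,0]->3
19: gid=4,tid=3
[0] (4+0,3*2+0) = (4,6)
row: 3 vs 4

buggy=3 correct=4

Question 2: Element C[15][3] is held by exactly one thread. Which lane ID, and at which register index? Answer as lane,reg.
r=15→G=7,rhi=1  c=3→T=1,p=1
L=7*4+1=29  i=1*2+1=3

29,3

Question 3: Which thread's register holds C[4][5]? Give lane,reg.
18,1

r=4→G=4,rhi=0  c=5→T=2,p=1
L=4*4+2=18  i=0*2+1=1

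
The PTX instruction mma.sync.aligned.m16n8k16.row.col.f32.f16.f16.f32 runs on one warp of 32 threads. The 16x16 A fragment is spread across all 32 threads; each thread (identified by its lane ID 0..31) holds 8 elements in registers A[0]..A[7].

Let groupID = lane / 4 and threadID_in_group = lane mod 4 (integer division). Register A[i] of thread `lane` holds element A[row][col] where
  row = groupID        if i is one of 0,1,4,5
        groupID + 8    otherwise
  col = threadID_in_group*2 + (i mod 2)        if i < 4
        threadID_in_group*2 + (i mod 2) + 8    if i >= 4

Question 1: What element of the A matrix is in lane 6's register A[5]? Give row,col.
1,13

lane 6: g=1 (6/4), t=2 (6%4)
i=5: r=1+0=1, c=2*2+1+8=13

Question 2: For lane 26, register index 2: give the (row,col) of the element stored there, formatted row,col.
14,4

L=26⇒gr=26>>2=6, th=26&3=2
[2]⇒row 6+8=14  col 2·2+0+0=4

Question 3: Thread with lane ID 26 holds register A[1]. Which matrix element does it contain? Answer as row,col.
6,5

L=26->g=26>>2=6, t=26&3=2
[1]->row 6+0=6  col 2·2+1+0=5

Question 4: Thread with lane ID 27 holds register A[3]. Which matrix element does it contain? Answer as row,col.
14,7

L=27->g=27>>2=6, t=27&3=3
[3]->row 6+8=14  col 3·2+1+0=7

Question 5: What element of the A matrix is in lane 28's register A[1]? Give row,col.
lane 28->28/4=7, 28 mod 4=0
i=1  r:7+0->7  c:2·0+1+0->1

7,1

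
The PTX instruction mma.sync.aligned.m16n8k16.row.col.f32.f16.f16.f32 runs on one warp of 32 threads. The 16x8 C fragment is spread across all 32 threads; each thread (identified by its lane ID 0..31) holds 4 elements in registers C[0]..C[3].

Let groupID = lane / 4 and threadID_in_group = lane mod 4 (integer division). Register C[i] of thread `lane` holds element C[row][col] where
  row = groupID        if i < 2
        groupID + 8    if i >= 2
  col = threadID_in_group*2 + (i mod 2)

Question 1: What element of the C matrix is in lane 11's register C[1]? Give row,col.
2,7

11: g=2,t=3
[1] (2+0,3*2+1) = (2,7)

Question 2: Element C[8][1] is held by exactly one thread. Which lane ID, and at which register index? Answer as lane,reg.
0,3

r=8⇒gr=0,Rb=1  c=1⇒th=0,odd=1
L=0*4+0=0  i=1*2+1=3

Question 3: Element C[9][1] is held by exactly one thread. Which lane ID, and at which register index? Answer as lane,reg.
r=9->g=1,rb=1  c=1->t=0,b0=1
L=1*4+0=4  i=1*2+1=3

4,3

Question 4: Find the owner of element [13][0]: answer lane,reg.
r=13->g=5,rb=1  c=0->t=0,b0=0
L=5*4+0=20  i=1*2+0=2

20,2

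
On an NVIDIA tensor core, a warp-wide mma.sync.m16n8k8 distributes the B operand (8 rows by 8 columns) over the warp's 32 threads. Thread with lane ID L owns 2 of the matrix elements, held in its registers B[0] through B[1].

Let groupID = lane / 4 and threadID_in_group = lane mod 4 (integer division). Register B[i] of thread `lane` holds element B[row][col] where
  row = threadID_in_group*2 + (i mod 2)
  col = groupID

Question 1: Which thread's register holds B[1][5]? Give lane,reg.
20,1

c:5=>grp=5  r:1=>tig=0,lo=1
L=5*4+0=20  i=1=1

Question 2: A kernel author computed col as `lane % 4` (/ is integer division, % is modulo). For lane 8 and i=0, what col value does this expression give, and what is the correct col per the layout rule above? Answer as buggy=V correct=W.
`lane % 4`[8,0]->0
8: g=2,t=0
[0] (0*2+0,2) = (0,2)
col: 0 vs 2

buggy=0 correct=2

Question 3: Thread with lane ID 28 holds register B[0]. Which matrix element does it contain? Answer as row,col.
28: g=7,t=0
[0] (0*2+0,7) = (0,7)

0,7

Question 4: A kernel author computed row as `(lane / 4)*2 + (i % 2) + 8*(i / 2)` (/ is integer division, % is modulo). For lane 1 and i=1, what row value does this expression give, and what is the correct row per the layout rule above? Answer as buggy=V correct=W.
buggy=1 correct=3

`(lane / 4)*2 + (i % 2) + 8*(i / 2)`[1,1]->1
L=1->g=1>>2=0, t=1&3=1
[1]->row 1·2+1=3  col g=0
row: 1 vs 3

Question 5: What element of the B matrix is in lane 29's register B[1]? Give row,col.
lane 29: gr=7 (29/4), th=1 (29%4)
i=1: r=1*2+1=3, c=gr=7

3,7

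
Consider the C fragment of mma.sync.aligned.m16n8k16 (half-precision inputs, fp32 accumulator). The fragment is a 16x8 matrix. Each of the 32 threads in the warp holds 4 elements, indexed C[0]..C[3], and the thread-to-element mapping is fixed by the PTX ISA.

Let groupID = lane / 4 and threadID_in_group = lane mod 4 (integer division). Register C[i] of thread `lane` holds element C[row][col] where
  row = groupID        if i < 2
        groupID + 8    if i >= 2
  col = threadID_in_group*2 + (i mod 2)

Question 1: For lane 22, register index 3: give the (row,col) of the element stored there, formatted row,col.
22: g=5,t=2
[3] (5+8,2*2+1) = (13,5)

13,5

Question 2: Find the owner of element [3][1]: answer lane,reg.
r=3→G=3,rhi=0  c=1→T=0,p=1
L=3*4+0=12  i=0*2+1=1

12,1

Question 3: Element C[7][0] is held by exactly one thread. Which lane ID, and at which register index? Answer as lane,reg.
r=7⇒gr=7,Rb=0  c=0⇒th=0,odd=0
L=7*4+0=28  i=0*2+0=0

28,0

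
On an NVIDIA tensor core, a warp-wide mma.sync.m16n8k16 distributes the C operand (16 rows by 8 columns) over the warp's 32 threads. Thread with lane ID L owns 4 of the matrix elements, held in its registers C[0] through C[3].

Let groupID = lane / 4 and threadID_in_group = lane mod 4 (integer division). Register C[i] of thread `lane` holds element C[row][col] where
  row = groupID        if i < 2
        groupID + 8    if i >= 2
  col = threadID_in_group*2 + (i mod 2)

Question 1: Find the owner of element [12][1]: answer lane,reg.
r=12→G=4,rhi=1  c=1→T=0,p=1
L=4*4+0=16  i=1*2+1=3

16,3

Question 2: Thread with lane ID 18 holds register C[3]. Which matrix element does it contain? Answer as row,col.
12,5

lane 18: g=4 (18/4), t=2 (18%4)
i=3: r=4+8=12, c=2*2+1=5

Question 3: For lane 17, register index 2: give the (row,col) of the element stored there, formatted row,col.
L=17->g=17>>2=4, t=17&3=1
[2]->row 4+8=12  col 1·2+0=2

12,2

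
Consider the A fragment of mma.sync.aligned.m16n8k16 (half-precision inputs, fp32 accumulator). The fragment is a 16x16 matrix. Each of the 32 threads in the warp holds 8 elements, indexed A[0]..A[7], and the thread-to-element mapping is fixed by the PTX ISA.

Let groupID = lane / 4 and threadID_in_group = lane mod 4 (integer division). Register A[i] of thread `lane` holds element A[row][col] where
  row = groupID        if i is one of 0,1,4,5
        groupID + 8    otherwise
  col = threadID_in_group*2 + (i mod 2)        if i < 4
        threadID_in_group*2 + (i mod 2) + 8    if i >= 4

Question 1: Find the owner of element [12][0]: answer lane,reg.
r:12=>grp=4,rB=1  c:0=>cB=0,tig=0,lo=0
L=4*4+0=16  i=0*4+1*2+0=2

16,2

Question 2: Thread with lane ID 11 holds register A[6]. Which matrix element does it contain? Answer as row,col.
L=11->gid=11>>2=2, tid=11&3=3
[6]->row 2+8=10  col 3·2+0+8=14

10,14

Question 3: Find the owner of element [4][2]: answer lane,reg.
17,0

r: 4->gid=4,r8=0  c: 2->c8=0,tid=1,i&1=0
L=4*4+1=17  i=0*4+0*2+0=0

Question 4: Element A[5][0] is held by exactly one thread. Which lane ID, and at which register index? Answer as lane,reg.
20,0

r: 5->gid=5,r8=0  c: 0->c8=0,tid=0,i&1=0
L=5*4+0=20  i=0*4+0*2+0=0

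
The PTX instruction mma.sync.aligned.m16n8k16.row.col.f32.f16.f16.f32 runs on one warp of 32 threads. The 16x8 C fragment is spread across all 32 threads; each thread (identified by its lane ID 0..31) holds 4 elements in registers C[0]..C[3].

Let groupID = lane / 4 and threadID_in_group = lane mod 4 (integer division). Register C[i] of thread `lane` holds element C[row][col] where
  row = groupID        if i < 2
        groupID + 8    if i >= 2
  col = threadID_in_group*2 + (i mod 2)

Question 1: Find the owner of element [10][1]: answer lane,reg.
r=10⇒gr=2,Rb=1  c=1⇒th=0,odd=1
L=2*4+0=8  i=1*2+1=3

8,3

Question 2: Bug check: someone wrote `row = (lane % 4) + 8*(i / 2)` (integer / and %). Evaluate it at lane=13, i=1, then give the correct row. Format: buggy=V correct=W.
`(lane % 4) + 8*(i / 2)`[13,1]=>1
13: grp=3,tig=1
[1] (3+0,1*2+1) = (3,3)
row: 1 vs 3

buggy=1 correct=3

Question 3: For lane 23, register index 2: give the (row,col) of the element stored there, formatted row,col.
13,6

lane 23=>23/4=5, 23 mod 4=3
i=2  r:5+8=>13  c:2·3+0=>6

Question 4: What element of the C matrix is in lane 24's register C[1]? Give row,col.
6,1

L=24=>grp=24>>2=6, tig=24&3=0
[1]=>row 6+0=6  col 0·2+1=1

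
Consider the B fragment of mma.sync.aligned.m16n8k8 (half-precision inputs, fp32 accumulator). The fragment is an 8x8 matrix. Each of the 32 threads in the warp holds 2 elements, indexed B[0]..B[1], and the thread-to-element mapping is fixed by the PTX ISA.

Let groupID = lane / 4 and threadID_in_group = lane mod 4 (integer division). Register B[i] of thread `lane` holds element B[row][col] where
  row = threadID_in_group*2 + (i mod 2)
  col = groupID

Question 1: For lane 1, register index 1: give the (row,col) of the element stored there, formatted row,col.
lane 1: g=0 (1/4), t=1 (1%4)
i=1: r=1*2+1=3, c=g=0

3,0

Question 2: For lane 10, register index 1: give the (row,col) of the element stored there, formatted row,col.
5,2

lane 10: grp=2 (10/4), tig=2 (10%4)
i=1: r=2*2+1=5, c=grp=2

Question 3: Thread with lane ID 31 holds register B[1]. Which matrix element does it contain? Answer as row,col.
L=31->g=31>>2=7, t=31&3=3
[1]->row 3·2+1=7  col g=7

7,7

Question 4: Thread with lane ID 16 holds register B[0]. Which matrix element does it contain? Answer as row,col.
lane 16: gid=4 (16/4), tid=0 (16%4)
i=0: r=0*2+0=0, c=gid=4

0,4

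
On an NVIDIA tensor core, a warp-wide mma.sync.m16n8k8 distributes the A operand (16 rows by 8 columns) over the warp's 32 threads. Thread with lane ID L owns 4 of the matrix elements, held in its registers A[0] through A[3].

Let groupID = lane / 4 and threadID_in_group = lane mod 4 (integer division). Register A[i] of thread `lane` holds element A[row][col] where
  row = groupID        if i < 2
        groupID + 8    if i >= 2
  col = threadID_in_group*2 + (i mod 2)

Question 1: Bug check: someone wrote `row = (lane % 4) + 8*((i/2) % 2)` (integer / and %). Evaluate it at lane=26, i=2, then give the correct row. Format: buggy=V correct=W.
buggy=10 correct=14

`(lane % 4) + 8*((i/2) % 2)`[26,2]=>10
lane 26=>26/4=6, 26 mod 4=2
i=2  r:6+8=>14  c:2·2+0=>4
row: 10 vs 14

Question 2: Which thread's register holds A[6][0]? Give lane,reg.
24,0

r=6⇒gr=6,Rb=0  c=0⇒th=0,odd=0
L=6*4+0=24  i=0*2+0=0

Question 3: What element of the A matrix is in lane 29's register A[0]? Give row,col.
lane 29: gid=7 (29/4), tid=1 (29%4)
i=0: r=7+0=7, c=1*2+0=2

7,2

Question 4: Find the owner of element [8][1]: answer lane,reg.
r: 8->gid=0,r8=1  c: 1->tid=0,i&1=1
L=0*4+0=0  i=1*2+1=3

0,3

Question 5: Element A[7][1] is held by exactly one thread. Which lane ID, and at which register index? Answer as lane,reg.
28,1

r=7->g=7,rb=0  c=1->t=0,b0=1
L=7*4+0=28  i=0*2+1=1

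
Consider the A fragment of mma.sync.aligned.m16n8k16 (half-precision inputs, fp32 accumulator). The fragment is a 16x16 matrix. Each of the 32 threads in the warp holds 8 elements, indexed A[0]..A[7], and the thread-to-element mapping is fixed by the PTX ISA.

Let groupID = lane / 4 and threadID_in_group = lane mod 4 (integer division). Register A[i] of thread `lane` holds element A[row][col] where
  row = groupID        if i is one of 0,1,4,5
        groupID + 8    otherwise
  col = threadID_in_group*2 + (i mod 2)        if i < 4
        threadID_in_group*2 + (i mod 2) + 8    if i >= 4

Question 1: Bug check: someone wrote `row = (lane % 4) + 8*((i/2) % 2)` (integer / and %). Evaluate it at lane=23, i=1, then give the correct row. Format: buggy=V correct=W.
`(lane % 4) + 8*((i/2) % 2)`[23,1]=>3
23: grp=5,tig=3
[1] (5+0,3*2+1+0) = (5,7)
row: 3 vs 5

buggy=3 correct=5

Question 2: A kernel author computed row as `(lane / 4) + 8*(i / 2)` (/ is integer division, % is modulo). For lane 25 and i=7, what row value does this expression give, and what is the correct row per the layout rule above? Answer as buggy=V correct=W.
`(lane / 4) + 8*(i / 2)`[25,7]→30
L=25→G=25>>2=6, T=25&3=1
[7]→row 6+8=14  col 1·2+1+8=11
row: 30 vs 14

buggy=30 correct=14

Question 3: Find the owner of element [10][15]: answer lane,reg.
r=10⇒gr=2,Rb=1  c=15⇒Cb=1,th=3,odd=1
L=2*4+3=11  i=1*4+1*2+1=7

11,7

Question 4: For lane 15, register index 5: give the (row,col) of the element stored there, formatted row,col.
3,15

L=15=>grp=15>>2=3, tig=15&3=3
[5]=>row 3+0=3  col 3·2+1+8=15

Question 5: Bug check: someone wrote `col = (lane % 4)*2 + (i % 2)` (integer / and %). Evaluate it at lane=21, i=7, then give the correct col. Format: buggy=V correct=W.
buggy=3 correct=11

`(lane % 4)*2 + (i % 2)`[21,7]->3
lane 21->21/4=5, 21 mod 4=1
i=7  r:5+8->13  c:2·1+1+8->11
col: 3 vs 11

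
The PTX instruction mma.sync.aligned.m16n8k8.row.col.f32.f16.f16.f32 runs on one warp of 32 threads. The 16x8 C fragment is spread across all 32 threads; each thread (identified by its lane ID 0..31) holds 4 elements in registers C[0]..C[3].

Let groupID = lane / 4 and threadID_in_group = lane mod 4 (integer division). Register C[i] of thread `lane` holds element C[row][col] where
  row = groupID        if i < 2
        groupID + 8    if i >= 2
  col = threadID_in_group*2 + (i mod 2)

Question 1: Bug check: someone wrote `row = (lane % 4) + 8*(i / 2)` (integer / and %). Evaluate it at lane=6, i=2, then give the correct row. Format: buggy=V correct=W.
buggy=10 correct=9

`(lane % 4) + 8*(i / 2)`[6,2]=>10
6: grp=1,tig=2
[2] (1+8,2*2+0) = (9,4)
row: 10 vs 9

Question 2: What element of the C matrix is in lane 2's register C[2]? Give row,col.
lane 2->2/4=0, 2 mod 4=2
i=2  r:0+8->8  c:2·2+0->4

8,4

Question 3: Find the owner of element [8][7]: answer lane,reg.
3,3

r:8=>grp=0,rB=1  c:7=>tig=3,lo=1
L=0*4+3=3  i=1*2+1=3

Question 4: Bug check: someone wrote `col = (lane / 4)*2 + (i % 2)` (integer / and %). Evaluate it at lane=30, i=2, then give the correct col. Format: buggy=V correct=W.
buggy=14 correct=4

`(lane / 4)*2 + (i % 2)`[30,2]->14
30: g=7,t=2
[2] (7+8,2*2+0) = (15,4)
col: 14 vs 4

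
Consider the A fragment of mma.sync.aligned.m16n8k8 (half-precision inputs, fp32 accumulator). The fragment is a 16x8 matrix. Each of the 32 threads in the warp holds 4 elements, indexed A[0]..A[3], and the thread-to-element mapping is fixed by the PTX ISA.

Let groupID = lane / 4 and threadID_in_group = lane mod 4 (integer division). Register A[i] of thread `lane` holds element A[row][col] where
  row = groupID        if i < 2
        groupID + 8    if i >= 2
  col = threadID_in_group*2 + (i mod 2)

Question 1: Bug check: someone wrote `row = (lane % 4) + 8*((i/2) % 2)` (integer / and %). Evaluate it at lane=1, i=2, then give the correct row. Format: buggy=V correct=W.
buggy=9 correct=8

`(lane % 4) + 8*((i/2) % 2)`[1,2]->9
lane 1: gid=0 (1/4), tid=1 (1%4)
i=2: r=0+8=8, c=1*2+0=2
row: 9 vs 8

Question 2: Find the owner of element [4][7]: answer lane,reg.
19,1

r=4→G=4,rhi=0  c=7→T=3,p=1
L=4*4+3=19  i=0*2+1=1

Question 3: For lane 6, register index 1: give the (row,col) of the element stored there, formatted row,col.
1,5

lane 6->6/4=1, 6 mod 4=2
i=1  r:1+0->1  c:2·2+1->5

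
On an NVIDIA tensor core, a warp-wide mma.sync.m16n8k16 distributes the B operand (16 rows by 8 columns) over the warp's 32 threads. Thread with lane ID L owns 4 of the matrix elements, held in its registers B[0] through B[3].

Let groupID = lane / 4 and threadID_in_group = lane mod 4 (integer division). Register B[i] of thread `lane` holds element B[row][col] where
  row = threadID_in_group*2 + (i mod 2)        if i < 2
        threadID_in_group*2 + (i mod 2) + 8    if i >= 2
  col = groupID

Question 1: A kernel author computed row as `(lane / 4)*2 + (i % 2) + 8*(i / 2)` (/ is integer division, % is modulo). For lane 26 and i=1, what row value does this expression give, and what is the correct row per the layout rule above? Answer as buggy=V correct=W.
`(lane / 4)*2 + (i % 2) + 8*(i / 2)`[26,1]=>13
26: grp=6,tig=2
[1] (2*2+1+0,6) = (5,6)
row: 13 vs 5

buggy=13 correct=5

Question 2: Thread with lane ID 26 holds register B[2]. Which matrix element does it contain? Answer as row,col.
12,6

lane 26: gid=6 (26/4), tid=2 (26%4)
i=2: r=2*2+0+8=12, c=gid=6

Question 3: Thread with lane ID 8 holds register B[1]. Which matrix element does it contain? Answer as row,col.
1,2

L=8=>grp=8>>2=2, tig=8&3=0
[1]=>row 0·2+1+0=1  col grp=2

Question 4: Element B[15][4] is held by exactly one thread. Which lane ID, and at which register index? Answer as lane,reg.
c: 4->gid=4  r: 15->r8=1,tid=3,i&1=1
L=4*4+3=19  i=1*2+1=3

19,3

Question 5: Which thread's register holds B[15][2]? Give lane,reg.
c=2→G=2  r=15→rhi=1,T=3,p=1
L=2*4+3=11  i=1*2+1=3

11,3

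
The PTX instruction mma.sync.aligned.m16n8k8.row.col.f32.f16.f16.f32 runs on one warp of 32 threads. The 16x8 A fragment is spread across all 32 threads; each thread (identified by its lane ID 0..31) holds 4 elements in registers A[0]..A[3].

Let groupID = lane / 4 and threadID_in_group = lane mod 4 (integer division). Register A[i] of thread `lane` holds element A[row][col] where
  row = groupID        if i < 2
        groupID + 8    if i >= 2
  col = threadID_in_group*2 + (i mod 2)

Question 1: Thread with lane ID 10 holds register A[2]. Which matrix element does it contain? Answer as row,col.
10,4

L=10=>grp=10>>2=2, tig=10&3=2
[2]=>row 2+8=10  col 2·2+0=4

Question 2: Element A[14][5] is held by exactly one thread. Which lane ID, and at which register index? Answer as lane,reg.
r: 14->gid=6,r8=1  c: 5->tid=2,i&1=1
L=6*4+2=26  i=1*2+1=3

26,3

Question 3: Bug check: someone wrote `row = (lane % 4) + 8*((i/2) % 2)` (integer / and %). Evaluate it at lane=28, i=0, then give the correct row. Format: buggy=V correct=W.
buggy=0 correct=7

`(lane % 4) + 8*((i/2) % 2)`[28,0]⇒0
28: gr=7,th=0
[0] (7+0,0*2+0) = (7,0)
row: 0 vs 7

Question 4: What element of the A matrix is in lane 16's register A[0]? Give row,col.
lane 16⇒16/4=4, 16 mod 4=0
i=0  r:4+0⇒4  c:2·0+0⇒0

4,0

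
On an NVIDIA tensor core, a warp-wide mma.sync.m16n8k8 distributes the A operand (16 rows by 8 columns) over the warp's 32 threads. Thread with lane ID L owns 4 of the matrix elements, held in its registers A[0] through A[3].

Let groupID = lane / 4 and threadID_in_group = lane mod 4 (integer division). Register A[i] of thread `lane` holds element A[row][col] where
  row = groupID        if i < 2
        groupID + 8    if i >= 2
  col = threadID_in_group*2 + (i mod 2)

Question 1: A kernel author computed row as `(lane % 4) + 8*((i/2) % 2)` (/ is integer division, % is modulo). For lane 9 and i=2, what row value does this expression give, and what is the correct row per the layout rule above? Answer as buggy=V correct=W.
`(lane % 4) + 8*((i/2) % 2)`[9,2]=>9
L=9=>grp=9>>2=2, tig=9&3=1
[2]=>row 2+8=10  col 1·2+0=2
row: 9 vs 10

buggy=9 correct=10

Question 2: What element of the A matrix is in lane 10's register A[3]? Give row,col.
10,5

lane 10: G=2 (10/4), T=2 (10%4)
i=3: r=2+8=10, c=2*2+1=5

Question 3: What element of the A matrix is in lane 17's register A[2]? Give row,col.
12,2

17: gr=4,th=1
[2] (4+8,1*2+0) = (12,2)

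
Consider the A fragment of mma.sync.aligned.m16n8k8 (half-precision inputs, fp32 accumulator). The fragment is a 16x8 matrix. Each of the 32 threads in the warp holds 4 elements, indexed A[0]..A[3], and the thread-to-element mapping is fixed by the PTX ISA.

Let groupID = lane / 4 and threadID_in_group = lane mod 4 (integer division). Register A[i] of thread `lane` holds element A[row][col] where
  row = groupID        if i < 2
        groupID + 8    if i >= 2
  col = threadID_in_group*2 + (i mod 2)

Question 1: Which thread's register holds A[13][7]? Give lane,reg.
23,3

r: 13->gid=5,r8=1  c: 7->tid=3,i&1=1
L=5*4+3=23  i=1*2+1=3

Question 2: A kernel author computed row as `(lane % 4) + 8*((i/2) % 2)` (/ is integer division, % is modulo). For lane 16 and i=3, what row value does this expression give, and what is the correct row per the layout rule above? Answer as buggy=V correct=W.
`(lane % 4) + 8*((i/2) % 2)`[16,3]→8
lane 16→16/4=4, 16 mod 4=0
i=3  r:4+8→12  c:2·0+1→1
row: 8 vs 12

buggy=8 correct=12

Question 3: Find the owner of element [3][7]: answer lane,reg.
r=3⇒gr=3,Rb=0  c=7⇒th=3,odd=1
L=3*4+3=15  i=0*2+1=1

15,1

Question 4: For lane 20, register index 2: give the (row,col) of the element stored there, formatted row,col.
20: gr=5,th=0
[2] (5+8,0*2+0) = (13,0)

13,0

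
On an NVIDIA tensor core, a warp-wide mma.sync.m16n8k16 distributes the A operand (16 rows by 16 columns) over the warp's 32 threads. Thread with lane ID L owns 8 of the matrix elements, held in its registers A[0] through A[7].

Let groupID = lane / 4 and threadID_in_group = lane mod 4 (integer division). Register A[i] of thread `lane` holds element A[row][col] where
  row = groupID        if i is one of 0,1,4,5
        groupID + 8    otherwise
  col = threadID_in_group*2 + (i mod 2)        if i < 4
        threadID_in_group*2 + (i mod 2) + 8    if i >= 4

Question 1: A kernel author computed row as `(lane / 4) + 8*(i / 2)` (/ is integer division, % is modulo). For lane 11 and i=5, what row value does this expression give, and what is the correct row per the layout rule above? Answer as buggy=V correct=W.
`(lane / 4) + 8*(i / 2)`[11,5]->18
L=11->g=11>>2=2, t=11&3=3
[5]->row 2+0=2  col 3·2+1+8=15
row: 18 vs 2

buggy=18 correct=2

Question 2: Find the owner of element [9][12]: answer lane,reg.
6,6

r:9=>grp=1,rB=1  c:12=>cB=1,tig=2,lo=0
L=1*4+2=6  i=1*4+1*2+0=6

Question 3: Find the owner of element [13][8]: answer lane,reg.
r=13⇒gr=5,Rb=1  c=8⇒Cb=1,th=0,odd=0
L=5*4+0=20  i=1*4+1*2+0=6

20,6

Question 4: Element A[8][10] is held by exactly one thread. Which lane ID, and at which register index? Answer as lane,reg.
r:8=>grp=0,rB=1  c:10=>cB=1,tig=1,lo=0
L=0*4+1=1  i=1*4+1*2+0=6

1,6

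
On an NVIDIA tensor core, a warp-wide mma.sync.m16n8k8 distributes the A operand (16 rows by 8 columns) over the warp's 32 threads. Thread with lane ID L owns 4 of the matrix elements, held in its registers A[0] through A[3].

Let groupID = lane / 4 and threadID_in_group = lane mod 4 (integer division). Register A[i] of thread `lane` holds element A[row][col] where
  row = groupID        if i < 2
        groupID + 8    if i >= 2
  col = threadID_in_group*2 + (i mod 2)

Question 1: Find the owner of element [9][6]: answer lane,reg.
7,2

r=9⇒gr=1,Rb=1  c=6⇒th=3,odd=0
L=1*4+3=7  i=1*2+0=2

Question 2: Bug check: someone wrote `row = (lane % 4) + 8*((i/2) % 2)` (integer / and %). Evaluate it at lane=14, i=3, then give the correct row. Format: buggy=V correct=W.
`(lane % 4) + 8*((i/2) % 2)`[14,3]->10
lane 14->14/4=3, 14 mod 4=2
i=3  r:3+8->11  c:2·2+1->5
row: 10 vs 11

buggy=10 correct=11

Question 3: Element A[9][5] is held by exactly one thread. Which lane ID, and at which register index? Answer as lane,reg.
6,3

r=9⇒gr=1,Rb=1  c=5⇒th=2,odd=1
L=1*4+2=6  i=1*2+1=3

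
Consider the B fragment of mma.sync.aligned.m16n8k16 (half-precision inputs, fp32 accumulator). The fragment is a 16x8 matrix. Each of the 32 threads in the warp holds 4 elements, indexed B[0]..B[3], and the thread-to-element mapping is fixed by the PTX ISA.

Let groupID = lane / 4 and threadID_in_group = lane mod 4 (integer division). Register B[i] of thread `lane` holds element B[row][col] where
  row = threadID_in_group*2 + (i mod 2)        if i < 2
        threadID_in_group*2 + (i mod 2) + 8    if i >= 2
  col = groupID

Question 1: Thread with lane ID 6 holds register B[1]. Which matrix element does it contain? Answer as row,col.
5,1

lane 6: gr=1 (6/4), th=2 (6%4)
i=1: r=2*2+1+0=5, c=gr=1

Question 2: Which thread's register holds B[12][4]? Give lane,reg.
18,2

c:4=>grp=4  r:12=>rB=1,tig=2,lo=0
L=4*4+2=18  i=1*2+0=2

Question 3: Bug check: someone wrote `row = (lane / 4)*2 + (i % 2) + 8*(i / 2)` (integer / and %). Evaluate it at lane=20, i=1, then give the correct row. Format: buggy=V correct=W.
buggy=11 correct=1

`(lane / 4)*2 + (i % 2) + 8*(i / 2)`[20,1]->11
20: g=5,t=0
[1] (0*2+1+0,5) = (1,5)
row: 11 vs 1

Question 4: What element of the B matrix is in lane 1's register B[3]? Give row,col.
11,0

L=1->g=1>>2=0, t=1&3=1
[3]->row 1·2+1+8=11  col g=0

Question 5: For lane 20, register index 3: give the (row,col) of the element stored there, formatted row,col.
9,5

20: gid=5,tid=0
[3] (0*2+1+8,5) = (9,5)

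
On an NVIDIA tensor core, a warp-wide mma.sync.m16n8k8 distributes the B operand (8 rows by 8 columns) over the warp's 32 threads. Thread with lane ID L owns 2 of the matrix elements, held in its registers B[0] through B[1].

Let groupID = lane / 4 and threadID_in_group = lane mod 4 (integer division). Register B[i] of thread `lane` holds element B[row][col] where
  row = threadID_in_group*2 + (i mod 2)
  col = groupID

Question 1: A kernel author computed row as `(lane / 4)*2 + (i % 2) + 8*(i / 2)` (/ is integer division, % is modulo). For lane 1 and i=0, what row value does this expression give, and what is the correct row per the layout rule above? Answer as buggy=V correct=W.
`(lane / 4)*2 + (i % 2) + 8*(i / 2)`[1,0]→0
1: G=0,T=1
[0] (1*2+0,0) = (2,0)
row: 0 vs 2

buggy=0 correct=2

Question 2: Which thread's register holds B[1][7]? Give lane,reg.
c=7⇒gr=7  r=1⇒th=0,odd=1
L=7*4+0=28  i=1=1

28,1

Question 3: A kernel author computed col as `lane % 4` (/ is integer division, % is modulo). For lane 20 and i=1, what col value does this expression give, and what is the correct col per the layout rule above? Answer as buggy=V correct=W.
`lane % 4`[20,1]→0
lane 20→20/4=5, 20 mod 4=0
i=1  r:2·0+1→1  c:5
col: 0 vs 5

buggy=0 correct=5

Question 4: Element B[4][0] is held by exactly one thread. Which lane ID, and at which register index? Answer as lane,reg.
c:0=>grp=0  r:4=>tig=2,lo=0
L=0*4+2=2  i=0=0

2,0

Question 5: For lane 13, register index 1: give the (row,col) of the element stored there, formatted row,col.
lane 13->13/4=3, 13 mod 4=1
i=1  r:2·1+1->3  c:3

3,3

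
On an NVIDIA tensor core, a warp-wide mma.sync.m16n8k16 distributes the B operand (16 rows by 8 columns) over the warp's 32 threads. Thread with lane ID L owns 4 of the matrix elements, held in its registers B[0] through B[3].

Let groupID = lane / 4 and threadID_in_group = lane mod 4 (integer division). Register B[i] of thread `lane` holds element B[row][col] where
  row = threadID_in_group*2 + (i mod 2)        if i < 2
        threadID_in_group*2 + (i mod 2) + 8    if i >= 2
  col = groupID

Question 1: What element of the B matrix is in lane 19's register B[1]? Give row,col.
7,4

L=19⇒gr=19>>2=4, th=19&3=3
[1]⇒row 3·2+1+0=7  col gr=4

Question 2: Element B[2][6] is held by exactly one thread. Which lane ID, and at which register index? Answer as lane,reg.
25,0

c=6⇒gr=6  r=2⇒Rb=0,th=1,odd=0
L=6*4+1=25  i=0*2+0=0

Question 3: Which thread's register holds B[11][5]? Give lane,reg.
c=5->g=5  r=11->rb=1,t=1,b0=1
L=5*4+1=21  i=1*2+1=3

21,3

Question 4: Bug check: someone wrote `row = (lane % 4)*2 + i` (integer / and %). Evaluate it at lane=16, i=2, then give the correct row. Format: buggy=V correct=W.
`(lane % 4)*2 + i`[16,2]->2
lane 16->16/4=4, 16 mod 4=0
i=2  r:2·0+0+8->8  c:4
row: 2 vs 8

buggy=2 correct=8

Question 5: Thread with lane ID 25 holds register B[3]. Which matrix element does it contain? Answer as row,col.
L=25⇒gr=25>>2=6, th=25&3=1
[3]⇒row 1·2+1+8=11  col gr=6

11,6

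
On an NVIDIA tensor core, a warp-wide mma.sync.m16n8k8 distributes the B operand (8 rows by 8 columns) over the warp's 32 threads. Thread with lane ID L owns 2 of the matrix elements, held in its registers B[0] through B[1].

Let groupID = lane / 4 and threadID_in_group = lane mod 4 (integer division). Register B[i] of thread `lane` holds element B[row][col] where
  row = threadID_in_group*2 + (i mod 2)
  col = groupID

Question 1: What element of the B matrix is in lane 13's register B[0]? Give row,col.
2,3

L=13->gid=13>>2=3, tid=13&3=1
[0]->row 1·2+0=2  col gid=3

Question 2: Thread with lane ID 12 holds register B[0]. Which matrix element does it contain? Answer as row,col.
L=12=>grp=12>>2=3, tig=12&3=0
[0]=>row 0·2+0=0  col grp=3

0,3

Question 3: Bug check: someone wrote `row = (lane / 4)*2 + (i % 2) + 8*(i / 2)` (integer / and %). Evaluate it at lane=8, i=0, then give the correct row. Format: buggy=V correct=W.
`(lane / 4)*2 + (i % 2) + 8*(i / 2)`[8,0]⇒4
lane 8⇒8/4=2, 8 mod 4=0
i=0  r:2·0+0⇒0  c:2
row: 4 vs 0

buggy=4 correct=0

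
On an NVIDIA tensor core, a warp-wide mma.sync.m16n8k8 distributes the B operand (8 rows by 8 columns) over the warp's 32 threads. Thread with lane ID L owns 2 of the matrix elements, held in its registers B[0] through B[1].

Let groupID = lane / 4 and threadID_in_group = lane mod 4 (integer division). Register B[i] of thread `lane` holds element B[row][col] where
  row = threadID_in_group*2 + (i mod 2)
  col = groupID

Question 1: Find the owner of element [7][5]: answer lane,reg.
c=5->g=5  r=7->t=3,b0=1
L=5*4+3=23  i=1=1

23,1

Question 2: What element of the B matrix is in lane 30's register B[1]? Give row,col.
5,7

lane 30: gid=7 (30/4), tid=2 (30%4)
i=1: r=2*2+1=5, c=gid=7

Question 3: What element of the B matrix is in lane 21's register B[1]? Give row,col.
3,5

L=21→G=21>>2=5, T=21&3=1
[1]→row 1·2+1=3  col G=5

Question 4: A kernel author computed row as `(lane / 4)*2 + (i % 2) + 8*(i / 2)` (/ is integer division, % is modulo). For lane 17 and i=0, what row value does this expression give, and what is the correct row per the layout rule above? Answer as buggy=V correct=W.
`(lane / 4)*2 + (i % 2) + 8*(i / 2)`[17,0]→8
17: G=4,T=1
[0] (1*2+0,4) = (2,4)
row: 8 vs 2

buggy=8 correct=2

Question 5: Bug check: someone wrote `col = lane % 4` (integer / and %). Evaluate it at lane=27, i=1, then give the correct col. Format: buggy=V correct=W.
`lane % 4`[27,1]⇒3
L=27⇒gr=27>>2=6, th=27&3=3
[1]⇒row 3·2+1=7  col gr=6
col: 3 vs 6

buggy=3 correct=6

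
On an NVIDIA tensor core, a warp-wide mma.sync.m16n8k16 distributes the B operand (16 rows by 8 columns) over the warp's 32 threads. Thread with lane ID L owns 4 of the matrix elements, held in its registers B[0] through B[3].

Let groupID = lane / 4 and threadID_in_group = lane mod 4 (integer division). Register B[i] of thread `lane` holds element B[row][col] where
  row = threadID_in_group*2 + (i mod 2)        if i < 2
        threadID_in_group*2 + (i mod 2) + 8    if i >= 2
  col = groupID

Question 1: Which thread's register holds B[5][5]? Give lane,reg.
c:5=>grp=5  r:5=>rB=0,tig=2,lo=1
L=5*4+2=22  i=0*2+1=1

22,1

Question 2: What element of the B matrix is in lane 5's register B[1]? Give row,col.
5: gid=1,tid=1
[1] (1*2+1+0,1) = (3,1)

3,1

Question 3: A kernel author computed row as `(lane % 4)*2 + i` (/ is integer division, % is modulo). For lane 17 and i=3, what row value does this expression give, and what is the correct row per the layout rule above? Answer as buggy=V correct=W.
buggy=5 correct=11

`(lane % 4)*2 + i`[17,3]->5
lane 17: gid=4 (17/4), tid=1 (17%4)
i=3: r=1*2+1+8=11, c=gid=4
row: 5 vs 11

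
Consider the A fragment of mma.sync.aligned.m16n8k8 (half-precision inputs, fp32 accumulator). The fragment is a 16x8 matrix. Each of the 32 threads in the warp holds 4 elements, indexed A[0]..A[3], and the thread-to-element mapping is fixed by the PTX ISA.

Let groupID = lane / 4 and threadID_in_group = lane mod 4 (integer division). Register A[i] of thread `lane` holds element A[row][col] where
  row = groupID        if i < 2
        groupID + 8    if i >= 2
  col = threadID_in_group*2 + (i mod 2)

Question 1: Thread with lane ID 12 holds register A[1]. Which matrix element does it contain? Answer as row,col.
12: G=3,T=0
[1] (3+0,0*2+1) = (3,1)

3,1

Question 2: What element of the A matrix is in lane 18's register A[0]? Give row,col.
4,4

lane 18=>18/4=4, 18 mod 4=2
i=0  r:4+0=>4  c:2·2+0=>4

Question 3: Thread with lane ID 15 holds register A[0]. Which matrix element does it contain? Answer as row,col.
L=15->gid=15>>2=3, tid=15&3=3
[0]->row 3+0=3  col 3·2+0=6

3,6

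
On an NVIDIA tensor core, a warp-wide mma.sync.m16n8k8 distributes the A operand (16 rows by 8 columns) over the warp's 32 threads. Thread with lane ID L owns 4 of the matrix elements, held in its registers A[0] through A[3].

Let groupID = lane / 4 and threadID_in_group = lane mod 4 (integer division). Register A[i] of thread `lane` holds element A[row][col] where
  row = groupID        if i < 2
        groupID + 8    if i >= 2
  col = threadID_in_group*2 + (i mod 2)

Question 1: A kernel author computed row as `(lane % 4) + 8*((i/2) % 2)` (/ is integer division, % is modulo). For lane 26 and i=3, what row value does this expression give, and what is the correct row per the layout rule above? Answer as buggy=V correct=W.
buggy=10 correct=14

`(lane % 4) + 8*((i/2) % 2)`[26,3]=>10
lane 26: grp=6 (26/4), tig=2 (26%4)
i=3: r=6+8=14, c=2*2+1=5
row: 10 vs 14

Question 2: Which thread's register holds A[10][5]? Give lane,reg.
r=10⇒gr=2,Rb=1  c=5⇒th=2,odd=1
L=2*4+2=10  i=1*2+1=3

10,3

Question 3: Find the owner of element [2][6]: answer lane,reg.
r=2⇒gr=2,Rb=0  c=6⇒th=3,odd=0
L=2*4+3=11  i=0*2+0=0

11,0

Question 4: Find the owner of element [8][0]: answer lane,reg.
0,2

r=8→G=0,rhi=1  c=0→T=0,p=0
L=0*4+0=0  i=1*2+0=2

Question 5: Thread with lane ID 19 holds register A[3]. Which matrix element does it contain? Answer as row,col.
19: gid=4,tid=3
[3] (4+8,3*2+1) = (12,7)

12,7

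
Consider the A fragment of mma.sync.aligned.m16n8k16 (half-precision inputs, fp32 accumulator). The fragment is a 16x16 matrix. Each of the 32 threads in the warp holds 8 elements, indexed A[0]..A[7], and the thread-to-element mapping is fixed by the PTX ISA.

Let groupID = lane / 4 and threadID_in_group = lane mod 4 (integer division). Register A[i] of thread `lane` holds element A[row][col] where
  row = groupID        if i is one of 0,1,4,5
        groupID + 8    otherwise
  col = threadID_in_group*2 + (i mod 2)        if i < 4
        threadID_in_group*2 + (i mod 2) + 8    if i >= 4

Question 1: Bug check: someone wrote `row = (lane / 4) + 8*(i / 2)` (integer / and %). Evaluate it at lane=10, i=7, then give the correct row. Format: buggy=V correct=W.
`(lane / 4) + 8*(i / 2)`[10,7]⇒26
lane 10⇒10/4=2, 10 mod 4=2
i=7  r:2+8⇒10  c:2·2+1+8⇒13
row: 26 vs 10

buggy=26 correct=10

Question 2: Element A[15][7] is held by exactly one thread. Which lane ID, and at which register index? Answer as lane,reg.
31,3

r=15⇒gr=7,Rb=1  c=7⇒Cb=0,th=3,odd=1
L=7*4+3=31  i=0*4+1*2+1=3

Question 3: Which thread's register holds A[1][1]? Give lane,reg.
4,1

r=1->g=1,rb=0  c=1->cb=0,t=0,b0=1
L=1*4+0=4  i=0*4+0*2+1=1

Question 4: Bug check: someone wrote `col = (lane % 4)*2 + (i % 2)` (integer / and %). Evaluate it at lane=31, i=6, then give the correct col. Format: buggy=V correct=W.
buggy=6 correct=14

`(lane % 4)*2 + (i % 2)`[31,6]=>6
lane 31: grp=7 (31/4), tig=3 (31%4)
i=6: r=7+8=15, c=3*2+0+8=14
col: 6 vs 14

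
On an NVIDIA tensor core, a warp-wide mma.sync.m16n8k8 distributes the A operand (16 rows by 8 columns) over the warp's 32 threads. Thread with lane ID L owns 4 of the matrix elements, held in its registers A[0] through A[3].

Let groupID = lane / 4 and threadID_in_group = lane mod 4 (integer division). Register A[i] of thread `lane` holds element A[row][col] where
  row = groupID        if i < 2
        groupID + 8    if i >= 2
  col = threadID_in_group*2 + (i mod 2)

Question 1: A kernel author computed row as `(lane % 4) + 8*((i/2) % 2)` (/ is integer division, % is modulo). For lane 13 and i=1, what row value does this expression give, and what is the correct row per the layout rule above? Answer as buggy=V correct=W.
buggy=1 correct=3

`(lane % 4) + 8*((i/2) % 2)`[13,1]⇒1
lane 13: gr=3 (13/4), th=1 (13%4)
i=1: r=3+0=3, c=1*2+1=3
row: 1 vs 3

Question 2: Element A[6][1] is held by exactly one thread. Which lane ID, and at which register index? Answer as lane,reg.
r: 6->gid=6,r8=0  c: 1->tid=0,i&1=1
L=6*4+0=24  i=0*2+1=1

24,1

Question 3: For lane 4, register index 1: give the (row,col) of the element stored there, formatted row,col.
L=4->g=4>>2=1, t=4&3=0
[1]->row 1+0=1  col 0·2+1=1

1,1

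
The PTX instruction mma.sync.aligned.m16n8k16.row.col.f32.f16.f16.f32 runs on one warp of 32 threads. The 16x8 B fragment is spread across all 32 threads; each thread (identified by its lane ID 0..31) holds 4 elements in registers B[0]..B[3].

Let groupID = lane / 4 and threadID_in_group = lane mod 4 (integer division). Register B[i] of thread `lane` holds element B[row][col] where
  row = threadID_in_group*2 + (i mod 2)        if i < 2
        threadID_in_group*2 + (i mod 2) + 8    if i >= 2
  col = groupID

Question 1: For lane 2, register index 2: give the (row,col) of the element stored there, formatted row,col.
lane 2: g=0 (2/4), t=2 (2%4)
i=2: r=2*2+0+8=12, c=g=0

12,0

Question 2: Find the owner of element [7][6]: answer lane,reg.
27,1

c:6=>grp=6  r:7=>rB=0,tig=3,lo=1
L=6*4+3=27  i=0*2+1=1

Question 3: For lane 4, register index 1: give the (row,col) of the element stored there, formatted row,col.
1,1

4: gid=1,tid=0
[1] (0*2+1+0,1) = (1,1)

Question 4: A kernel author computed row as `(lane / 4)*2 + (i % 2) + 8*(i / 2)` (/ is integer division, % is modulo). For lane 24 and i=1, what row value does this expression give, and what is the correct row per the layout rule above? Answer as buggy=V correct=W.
`(lane / 4)*2 + (i % 2) + 8*(i / 2)`[24,1]→13
L=24→G=24>>2=6, T=24&3=0
[1]→row 0·2+1+0=1  col G=6
row: 13 vs 1

buggy=13 correct=1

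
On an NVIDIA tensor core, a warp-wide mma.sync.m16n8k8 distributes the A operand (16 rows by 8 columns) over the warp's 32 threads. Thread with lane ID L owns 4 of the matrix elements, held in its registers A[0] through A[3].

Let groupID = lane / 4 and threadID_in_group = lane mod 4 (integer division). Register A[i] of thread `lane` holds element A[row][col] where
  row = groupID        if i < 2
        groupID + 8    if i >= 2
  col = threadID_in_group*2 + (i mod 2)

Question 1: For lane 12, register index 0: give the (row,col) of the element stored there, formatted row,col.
L=12->gid=12>>2=3, tid=12&3=0
[0]->row 3+0=3  col 0·2+0=0

3,0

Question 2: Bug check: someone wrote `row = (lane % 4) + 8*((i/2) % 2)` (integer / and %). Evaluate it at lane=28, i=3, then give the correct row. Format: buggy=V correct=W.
`(lane % 4) + 8*((i/2) % 2)`[28,3]→8
lane 28→28/4=7, 28 mod 4=0
i=3  r:7+8→15  c:2·0+1→1
row: 8 vs 15

buggy=8 correct=15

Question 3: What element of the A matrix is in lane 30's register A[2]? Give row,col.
15,4

L=30→G=30>>2=7, T=30&3=2
[2]→row 7+8=15  col 2·2+0=4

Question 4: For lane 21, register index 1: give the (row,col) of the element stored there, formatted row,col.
5,3

lane 21: G=5 (21/4), T=1 (21%4)
i=1: r=5+0=5, c=1*2+1=3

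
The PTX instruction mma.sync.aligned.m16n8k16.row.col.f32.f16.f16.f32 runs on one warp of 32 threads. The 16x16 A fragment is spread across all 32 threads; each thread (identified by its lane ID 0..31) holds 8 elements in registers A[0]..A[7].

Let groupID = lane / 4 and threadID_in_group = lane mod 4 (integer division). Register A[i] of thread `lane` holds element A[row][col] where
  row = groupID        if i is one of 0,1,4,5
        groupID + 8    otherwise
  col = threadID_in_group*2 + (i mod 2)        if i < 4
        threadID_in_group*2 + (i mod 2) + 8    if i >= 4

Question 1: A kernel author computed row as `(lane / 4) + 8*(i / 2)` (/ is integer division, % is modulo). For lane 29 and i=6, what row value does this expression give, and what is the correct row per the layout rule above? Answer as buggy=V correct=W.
buggy=31 correct=15

`(lane / 4) + 8*(i / 2)`[29,6]->31
L=29->gid=29>>2=7, tid=29&3=1
[6]->row 7+8=15  col 1·2+0+8=10
row: 31 vs 15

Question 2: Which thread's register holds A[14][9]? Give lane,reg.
24,7

r=14->g=6,rb=1  c=9->cb=1,t=0,b0=1
L=6*4+0=24  i=1*4+1*2+1=7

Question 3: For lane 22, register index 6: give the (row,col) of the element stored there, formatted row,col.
13,12

L=22⇒gr=22>>2=5, th=22&3=2
[6]⇒row 5+8=13  col 2·2+0+8=12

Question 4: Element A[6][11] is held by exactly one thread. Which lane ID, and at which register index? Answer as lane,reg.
r: 6->gid=6,r8=0  c: 11->c8=1,tid=1,i&1=1
L=6*4+1=25  i=1*4+0*2+1=5

25,5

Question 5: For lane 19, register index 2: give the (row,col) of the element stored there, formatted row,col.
12,6

lane 19: G=4 (19/4), T=3 (19%4)
i=2: r=4+8=12, c=3*2+0+0=6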